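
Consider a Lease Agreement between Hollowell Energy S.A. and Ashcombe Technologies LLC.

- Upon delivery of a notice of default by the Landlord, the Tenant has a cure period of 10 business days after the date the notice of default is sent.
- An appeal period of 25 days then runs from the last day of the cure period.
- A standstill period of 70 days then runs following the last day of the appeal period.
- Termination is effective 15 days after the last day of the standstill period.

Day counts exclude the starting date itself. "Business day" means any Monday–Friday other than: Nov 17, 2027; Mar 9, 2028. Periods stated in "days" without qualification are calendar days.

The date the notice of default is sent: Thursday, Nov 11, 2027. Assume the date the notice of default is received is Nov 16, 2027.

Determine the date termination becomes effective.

Mar 15, 2028

The last day of the cure period: 10 business days after Thursday, Nov 11, 2027, skipping weekends and the listed holiday on Nov 17 — Nov 12, Nov 15, Nov 16, Nov 18, Nov 19, Nov 22, Nov 23, Nov 24, Nov 25, Nov 26 — lands on Friday, Nov 26, 2027.
The last day of the appeal period: Nov 26, 2027 + 25 days = Dec 21, 2027.
The last day of the standstill period: Dec 21, 2027 + 70 days = Feb 29, 2028.
The date termination becomes effective: 15 calendar days after Feb 29, 2028 is Mar 15, 2028.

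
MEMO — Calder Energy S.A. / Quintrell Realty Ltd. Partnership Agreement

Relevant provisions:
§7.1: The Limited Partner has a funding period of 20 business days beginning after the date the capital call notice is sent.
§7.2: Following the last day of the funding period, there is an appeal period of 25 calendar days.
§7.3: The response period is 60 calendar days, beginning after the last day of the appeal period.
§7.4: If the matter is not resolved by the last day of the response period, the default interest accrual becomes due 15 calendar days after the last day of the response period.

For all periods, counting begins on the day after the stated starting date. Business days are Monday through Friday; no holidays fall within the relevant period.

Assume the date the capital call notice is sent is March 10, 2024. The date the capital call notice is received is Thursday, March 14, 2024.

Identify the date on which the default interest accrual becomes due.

The last day of the funding period: 20 business days after Sunday, March 10, 2024, skipping weekends — Mar 11, Mar 12, Mar 13, Mar 14, …, Apr 3, Apr 4, Apr 5 — lands on Friday, April 5, 2024.
Adding 25 calendar days to April 5, 2024 gives April 30, 2024, which is the last day of the appeal period.
Adding 60 calendar days to April 30, 2024 gives June 29, 2024, which is the last day of the response period.
Adding 15 calendar days to June 29, 2024 gives July 14, 2024, which is the date on which the default interest accrual becomes due.

July 14, 2024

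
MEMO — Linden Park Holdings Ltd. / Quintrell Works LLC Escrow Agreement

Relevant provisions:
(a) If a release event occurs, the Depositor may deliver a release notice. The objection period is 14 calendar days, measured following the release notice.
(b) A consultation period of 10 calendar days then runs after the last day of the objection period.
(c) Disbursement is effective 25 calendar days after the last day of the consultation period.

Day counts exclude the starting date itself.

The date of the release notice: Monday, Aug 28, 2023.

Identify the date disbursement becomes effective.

Oct 16, 2023

The last day of the objection period: Aug 28, 2023 + 14 days = Sep 11, 2023.
Adding 10 calendar days to Sep 11, 2023 gives Sep 21, 2023, which is the last day of the consultation period.
The date disbursement becomes effective: Sep 21, 2023 + 25 days = Oct 16, 2023.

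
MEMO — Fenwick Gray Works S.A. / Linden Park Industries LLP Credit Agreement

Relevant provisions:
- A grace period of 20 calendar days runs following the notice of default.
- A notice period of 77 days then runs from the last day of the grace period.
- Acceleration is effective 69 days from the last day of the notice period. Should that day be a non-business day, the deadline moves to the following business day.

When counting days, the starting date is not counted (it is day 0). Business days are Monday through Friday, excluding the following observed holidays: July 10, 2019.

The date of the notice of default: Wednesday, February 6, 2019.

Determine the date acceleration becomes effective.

July 22, 2019

The last day of the grace period: 20 calendar days after February 6, 2019 is February 26, 2019.
Adding 77 calendar days to February 26, 2019 gives May 14, 2019, which is the last day of the notice period.
Adding 69 calendar days to May 14, 2019 gives July 22, 2019, which is the date acceleration becomes effective. July 22, 2019 is a Monday and is not a listed holiday, so no roll-forward applies.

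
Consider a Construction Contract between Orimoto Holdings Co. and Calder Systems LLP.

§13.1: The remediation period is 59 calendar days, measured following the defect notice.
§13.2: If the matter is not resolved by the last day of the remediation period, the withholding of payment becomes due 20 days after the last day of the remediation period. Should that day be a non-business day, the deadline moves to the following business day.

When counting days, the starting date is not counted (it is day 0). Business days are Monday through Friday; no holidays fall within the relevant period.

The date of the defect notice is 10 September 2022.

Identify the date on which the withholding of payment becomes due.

28 November 2022

The last day of the remediation period: 59 calendar days after 10 September 2022 is 8 November 2022.
Adding 20 calendar days to 8 November 2022 gives 28 November 2022, which is the date on which the withholding of payment becomes due. 28 November 2022 is a Monday, so no roll-forward applies.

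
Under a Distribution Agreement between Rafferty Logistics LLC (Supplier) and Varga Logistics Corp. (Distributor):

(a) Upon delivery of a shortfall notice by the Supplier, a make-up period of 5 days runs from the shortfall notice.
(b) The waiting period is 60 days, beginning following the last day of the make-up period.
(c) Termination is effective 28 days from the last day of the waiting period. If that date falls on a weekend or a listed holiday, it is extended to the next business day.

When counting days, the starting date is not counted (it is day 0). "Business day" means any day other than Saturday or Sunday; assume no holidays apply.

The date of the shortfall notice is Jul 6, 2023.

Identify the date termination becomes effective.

The last day of the make-up period: Jul 6, 2023 + 5 days = Jul 11, 2023.
The last day of the waiting period: Jul 11, 2023 + 60 days = Sep 9, 2023.
The date termination becomes effective: 28 calendar days after Sep 9, 2023 is Oct 7, 2023. That falls on a Saturday, so it rolls to the next business day, Monday, Oct 9, 2023.

Oct 9, 2023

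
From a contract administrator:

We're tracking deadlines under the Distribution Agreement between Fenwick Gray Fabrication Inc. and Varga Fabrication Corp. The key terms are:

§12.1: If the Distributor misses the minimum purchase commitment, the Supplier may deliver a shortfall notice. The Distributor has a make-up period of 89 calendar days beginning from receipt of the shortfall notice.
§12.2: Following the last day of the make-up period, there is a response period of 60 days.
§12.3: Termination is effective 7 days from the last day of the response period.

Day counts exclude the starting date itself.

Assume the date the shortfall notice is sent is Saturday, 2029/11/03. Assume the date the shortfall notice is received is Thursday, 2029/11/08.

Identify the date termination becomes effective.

The last day of the make-up period: 2029/11/08 + 89 days = 2030/02/05.
The last day of the response period: 2030/02/05 + 60 days = 2030/04/06.
Adding 7 calendar days to 2030/04/06 gives 2030/04/13, which is the date termination becomes effective.

2030/04/13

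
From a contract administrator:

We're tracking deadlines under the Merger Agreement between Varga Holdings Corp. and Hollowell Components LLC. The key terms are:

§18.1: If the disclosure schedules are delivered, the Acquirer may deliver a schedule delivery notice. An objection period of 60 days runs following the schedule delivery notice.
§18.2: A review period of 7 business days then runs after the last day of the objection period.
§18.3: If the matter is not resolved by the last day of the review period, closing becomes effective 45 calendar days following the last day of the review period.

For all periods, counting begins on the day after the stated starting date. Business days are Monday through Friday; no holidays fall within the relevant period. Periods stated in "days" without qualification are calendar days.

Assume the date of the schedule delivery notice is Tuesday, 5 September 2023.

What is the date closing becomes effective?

29 December 2023

The last day of the objection period: 60 calendar days after 5 September 2023 is 4 November 2023.
From Saturday, 4 November 2023, 7 business days (Nov 6, Nov 7, Nov 8, Nov 9, Nov 10, Nov 13, Nov 14, skipping weekends) brings us to Tuesday, 14 November 2023, which is the last day of the review period.
The date closing becomes effective: 45 calendar days after 14 November 2023 is 29 December 2023.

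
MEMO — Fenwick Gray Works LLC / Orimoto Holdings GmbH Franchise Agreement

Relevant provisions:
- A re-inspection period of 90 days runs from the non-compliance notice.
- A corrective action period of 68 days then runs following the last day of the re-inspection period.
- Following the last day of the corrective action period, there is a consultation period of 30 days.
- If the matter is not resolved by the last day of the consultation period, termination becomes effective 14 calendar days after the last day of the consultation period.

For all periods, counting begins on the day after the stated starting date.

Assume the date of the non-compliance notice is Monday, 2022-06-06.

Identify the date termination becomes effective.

2022-12-25

The last day of the re-inspection period: 2022-06-06 + 90 days = 2022-09-04.
The last day of the corrective action period: 2022-09-04 + 68 days = 2022-11-11.
The last day of the consultation period: 2022-11-11 + 30 days = 2022-12-11.
The date termination becomes effective: 14 calendar days after 2022-12-11 is 2022-12-25.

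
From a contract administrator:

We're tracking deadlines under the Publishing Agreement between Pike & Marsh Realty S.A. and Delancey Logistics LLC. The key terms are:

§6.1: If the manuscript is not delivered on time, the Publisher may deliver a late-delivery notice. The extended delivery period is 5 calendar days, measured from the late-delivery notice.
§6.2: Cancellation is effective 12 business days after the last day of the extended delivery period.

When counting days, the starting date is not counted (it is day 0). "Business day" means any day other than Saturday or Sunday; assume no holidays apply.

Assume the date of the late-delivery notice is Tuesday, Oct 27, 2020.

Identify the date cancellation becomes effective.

The last day of the extended delivery period: Oct 27, 2020 + 5 days = Nov 1, 2020.
The date cancellation becomes effective: 12 business days after Sunday, Nov 1, 2020, skipping weekends — Nov 2, Nov 3, Nov 4, Nov 5, …, Nov 13, Nov 16, Nov 17 — lands on Tuesday, Nov 17, 2020.

Nov 17, 2020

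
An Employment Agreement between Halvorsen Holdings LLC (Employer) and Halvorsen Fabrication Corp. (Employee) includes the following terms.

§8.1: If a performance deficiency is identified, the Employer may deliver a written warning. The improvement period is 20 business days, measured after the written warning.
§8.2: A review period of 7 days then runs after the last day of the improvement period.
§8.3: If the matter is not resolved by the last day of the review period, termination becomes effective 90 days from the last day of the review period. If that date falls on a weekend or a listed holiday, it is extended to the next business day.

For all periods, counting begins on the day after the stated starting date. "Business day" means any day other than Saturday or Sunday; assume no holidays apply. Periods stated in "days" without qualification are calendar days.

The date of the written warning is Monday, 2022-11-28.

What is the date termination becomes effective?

The last day of the improvement period: counting 20 business days from Monday, 2022-11-28 (Nov 29, Nov 30, Dec 1, Dec 2, …, Dec 22, Dec 23, Dec 26, skipping weekends) reaches Monday, 2022-12-26.
Adding 7 calendar days to 2022-12-26 gives 2023-01-02, which is the last day of the review period.
The date termination becomes effective: 90 calendar days after 2023-01-02 is 2023-04-02. That falls on a Sunday, so it rolls to the next business day, Monday, 2023-04-03.

2023-04-03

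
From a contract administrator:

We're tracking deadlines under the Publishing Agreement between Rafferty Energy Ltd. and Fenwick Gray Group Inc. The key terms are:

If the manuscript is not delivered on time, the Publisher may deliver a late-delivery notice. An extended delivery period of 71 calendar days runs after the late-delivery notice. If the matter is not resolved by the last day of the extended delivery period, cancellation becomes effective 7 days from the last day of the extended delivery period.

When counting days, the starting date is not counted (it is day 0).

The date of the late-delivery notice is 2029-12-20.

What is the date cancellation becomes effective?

2030-03-08

The last day of the extended delivery period: 71 calendar days after 2029-12-20 is 2030-03-01.
Adding 7 calendar days to 2030-03-01 gives 2030-03-08, which is the date cancellation becomes effective.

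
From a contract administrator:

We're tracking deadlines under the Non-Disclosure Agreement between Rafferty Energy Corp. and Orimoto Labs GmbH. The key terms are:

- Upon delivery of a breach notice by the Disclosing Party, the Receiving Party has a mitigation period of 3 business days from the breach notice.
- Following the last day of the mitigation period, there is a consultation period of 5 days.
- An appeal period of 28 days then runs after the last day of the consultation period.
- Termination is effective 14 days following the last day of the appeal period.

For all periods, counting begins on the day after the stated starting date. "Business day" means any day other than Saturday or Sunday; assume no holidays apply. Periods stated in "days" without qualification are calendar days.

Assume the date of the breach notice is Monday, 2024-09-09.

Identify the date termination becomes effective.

The last day of the mitigation period: counting 3 business days from Monday, 2024-09-09 (Sep 10, Sep 11, Sep 12, skipping weekends) reaches Thursday, 2024-09-12.
Adding 5 calendar days to 2024-09-12 gives 2024-09-17, which is the last day of the consultation period.
The last day of the appeal period: 28 calendar days after 2024-09-17 is 2024-10-15.
The date termination becomes effective: 14 calendar days after 2024-10-15 is 2024-10-29.

2024-10-29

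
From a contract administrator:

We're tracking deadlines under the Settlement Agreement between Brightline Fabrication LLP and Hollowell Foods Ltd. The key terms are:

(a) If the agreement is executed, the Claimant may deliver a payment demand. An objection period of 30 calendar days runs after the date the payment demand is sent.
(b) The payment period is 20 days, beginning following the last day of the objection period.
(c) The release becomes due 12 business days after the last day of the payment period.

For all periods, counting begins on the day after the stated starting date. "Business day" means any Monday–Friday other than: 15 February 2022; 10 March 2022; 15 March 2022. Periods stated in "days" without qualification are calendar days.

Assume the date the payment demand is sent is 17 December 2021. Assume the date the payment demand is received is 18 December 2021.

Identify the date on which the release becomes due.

The last day of the objection period: 30 calendar days after 17 December 2021 is 16 January 2022.
The last day of the payment period: 16 January 2022 + 20 days = 5 February 2022.
The date on which the release becomes due: counting 12 business days from Saturday, 5 February 2022 (Feb 7, Feb 8, Feb 9, Feb 10, …, Feb 21, Feb 22, Feb 23, skipping weekends and the listed holiday on Feb 15) reaches Wednesday, 23 February 2022.

23 February 2022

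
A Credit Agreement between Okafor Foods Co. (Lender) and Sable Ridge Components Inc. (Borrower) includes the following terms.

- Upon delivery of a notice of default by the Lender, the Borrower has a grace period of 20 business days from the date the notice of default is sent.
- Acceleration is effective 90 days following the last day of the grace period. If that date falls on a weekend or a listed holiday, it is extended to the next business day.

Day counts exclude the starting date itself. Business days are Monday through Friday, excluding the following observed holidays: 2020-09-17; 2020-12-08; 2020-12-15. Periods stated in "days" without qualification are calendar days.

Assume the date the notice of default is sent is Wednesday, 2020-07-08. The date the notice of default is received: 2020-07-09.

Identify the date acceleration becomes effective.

2020-11-03

The last day of the grace period: counting 20 business days from Wednesday, 2020-07-08 (Jul 9, Jul 10, Jul 13, Jul 14, …, Aug 3, Aug 4, Aug 5, skipping weekends) reaches Wednesday, 2020-08-05.
The date acceleration becomes effective: 90 calendar days after 2020-08-05 is 2020-11-03. 2020-11-03 is a Tuesday and is not a listed holiday, so no roll-forward applies.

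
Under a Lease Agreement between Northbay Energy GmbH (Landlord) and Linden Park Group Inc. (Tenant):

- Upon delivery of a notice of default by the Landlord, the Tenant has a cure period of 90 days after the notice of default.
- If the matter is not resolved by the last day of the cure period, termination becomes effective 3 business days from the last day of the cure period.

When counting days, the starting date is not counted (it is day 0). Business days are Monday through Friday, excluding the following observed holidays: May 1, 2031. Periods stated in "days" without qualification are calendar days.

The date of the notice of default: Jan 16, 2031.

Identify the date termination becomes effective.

Apr 21, 2031

The last day of the cure period: 90 calendar days after Jan 16, 2031 is Apr 16, 2031.
The date termination becomes effective: 3 business days after Wednesday, Apr 16, 2031, skipping weekends — Apr 17, Apr 18, Apr 21 — lands on Monday, Apr 21, 2031.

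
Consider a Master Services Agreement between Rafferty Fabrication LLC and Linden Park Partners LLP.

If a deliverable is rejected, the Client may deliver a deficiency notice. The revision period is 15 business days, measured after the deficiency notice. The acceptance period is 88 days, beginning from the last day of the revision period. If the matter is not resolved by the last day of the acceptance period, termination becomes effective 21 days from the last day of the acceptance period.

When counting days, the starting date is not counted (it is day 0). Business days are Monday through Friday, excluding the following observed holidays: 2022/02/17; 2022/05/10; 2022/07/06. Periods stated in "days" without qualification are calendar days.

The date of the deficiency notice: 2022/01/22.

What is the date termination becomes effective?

The last day of the revision period: counting 15 business days from Saturday, 2022/01/22 (Jan 24, Jan 25, Jan 26, Jan 27, …, Feb 9, Feb 10, Feb 11, skipping weekends) reaches Friday, 2022/02/11.
The last day of the acceptance period: 88 calendar days after 2022/02/11 is 2022/05/10.
Adding 21 calendar days to 2022/05/10 gives 2022/05/31, which is the date termination becomes effective.

2022/05/31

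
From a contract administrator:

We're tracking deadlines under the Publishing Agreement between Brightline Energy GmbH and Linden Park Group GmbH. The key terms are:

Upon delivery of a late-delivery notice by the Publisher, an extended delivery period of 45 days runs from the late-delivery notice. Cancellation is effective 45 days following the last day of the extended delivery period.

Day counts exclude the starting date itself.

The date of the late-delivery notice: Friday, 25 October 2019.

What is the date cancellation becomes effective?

The last day of the extended delivery period: 25 October 2019 + 45 days = 9 December 2019.
The date cancellation becomes effective: 9 December 2019 + 45 days = 23 January 2020.

23 January 2020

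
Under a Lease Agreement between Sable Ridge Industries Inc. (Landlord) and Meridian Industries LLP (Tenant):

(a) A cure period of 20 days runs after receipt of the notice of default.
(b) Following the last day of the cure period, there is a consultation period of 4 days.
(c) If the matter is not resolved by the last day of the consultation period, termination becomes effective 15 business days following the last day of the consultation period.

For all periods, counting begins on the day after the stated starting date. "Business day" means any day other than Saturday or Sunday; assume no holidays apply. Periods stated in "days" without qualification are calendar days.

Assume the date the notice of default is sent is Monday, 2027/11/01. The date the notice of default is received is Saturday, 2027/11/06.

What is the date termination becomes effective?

The last day of the cure period: 2027/11/06 + 20 days = 2027/11/26.
Adding 4 calendar days to 2027/11/26 gives 2027/11/30, which is the last day of the consultation period.
From Tuesday, 2027/11/30, 15 business days (Dec 1, Dec 2, Dec 3, Dec 6, …, Dec 17, Dec 20, Dec 21, skipping weekends) brings us to Tuesday, 2027/12/21, which is the date termination becomes effective.

2027/12/21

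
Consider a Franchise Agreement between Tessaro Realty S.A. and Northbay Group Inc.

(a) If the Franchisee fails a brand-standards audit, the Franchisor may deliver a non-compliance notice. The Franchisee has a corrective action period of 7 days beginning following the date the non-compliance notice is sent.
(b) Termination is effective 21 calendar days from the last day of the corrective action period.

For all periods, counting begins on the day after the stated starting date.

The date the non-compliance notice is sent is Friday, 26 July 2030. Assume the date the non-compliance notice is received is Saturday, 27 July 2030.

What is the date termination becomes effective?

Adding 7 calendar days to 26 July 2030 gives 2 August 2030, which is the last day of the corrective action period.
The date termination becomes effective: 21 calendar days after 2 August 2030 is 23 August 2030.

23 August 2030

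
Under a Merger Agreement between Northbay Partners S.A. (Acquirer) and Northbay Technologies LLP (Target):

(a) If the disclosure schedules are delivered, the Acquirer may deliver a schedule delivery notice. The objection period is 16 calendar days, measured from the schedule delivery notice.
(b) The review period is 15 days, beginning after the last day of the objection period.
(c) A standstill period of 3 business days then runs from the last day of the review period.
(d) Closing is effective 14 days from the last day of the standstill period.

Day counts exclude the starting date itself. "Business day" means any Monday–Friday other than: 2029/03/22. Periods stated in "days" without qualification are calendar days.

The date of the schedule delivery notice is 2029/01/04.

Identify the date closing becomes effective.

2029/02/21

The last day of the objection period: 16 calendar days after 2029/01/04 is 2029/01/20.
Adding 15 calendar days to 2029/01/20 gives 2029/02/04, which is the last day of the review period.
From Sunday, 2029/02/04, 3 business days (Feb 5, Feb 6, Feb 7, skipping weekends) brings us to Wednesday, 2029/02/07, which is the last day of the standstill period.
The date closing becomes effective: 14 calendar days after 2029/02/07 is 2029/02/21.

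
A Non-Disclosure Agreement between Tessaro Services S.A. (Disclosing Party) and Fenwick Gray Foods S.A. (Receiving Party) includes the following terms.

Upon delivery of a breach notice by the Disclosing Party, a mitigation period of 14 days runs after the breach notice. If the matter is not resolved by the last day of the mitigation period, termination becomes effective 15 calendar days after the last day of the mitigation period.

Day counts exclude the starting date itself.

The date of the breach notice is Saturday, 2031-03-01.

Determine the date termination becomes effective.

The last day of the mitigation period: 14 calendar days after 2031-03-01 is 2031-03-15.
The date termination becomes effective: 15 calendar days after 2031-03-15 is 2031-03-30.

2031-03-30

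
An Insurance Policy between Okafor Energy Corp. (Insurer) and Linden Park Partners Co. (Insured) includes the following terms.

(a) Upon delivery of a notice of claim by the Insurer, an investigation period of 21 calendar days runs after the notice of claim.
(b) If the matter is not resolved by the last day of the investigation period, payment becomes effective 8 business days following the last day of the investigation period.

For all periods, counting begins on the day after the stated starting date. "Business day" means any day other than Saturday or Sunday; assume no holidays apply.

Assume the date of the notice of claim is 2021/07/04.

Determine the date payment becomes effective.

Adding 21 calendar days to 2021/07/04 gives 2021/07/25, which is the last day of the investigation period.
The date payment becomes effective: counting 8 business days from Sunday, 2021/07/25 (Jul 26, Jul 27, Jul 28, Jul 29, Jul 30, Aug 2, Aug 3, Aug 4, skipping weekends) reaches Wednesday, 2021/08/04.

2021/08/04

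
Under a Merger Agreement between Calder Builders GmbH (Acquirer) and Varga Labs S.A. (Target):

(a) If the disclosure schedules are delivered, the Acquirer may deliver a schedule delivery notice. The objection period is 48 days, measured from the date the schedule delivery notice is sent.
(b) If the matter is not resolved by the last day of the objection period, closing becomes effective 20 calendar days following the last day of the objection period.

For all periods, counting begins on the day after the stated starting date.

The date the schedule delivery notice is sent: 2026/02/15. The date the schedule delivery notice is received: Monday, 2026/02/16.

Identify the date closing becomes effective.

The last day of the objection period: 48 calendar days after 2026/02/15 is 2026/04/04.
The date closing becomes effective: 2026/04/04 + 20 days = 2026/04/24.

2026/04/24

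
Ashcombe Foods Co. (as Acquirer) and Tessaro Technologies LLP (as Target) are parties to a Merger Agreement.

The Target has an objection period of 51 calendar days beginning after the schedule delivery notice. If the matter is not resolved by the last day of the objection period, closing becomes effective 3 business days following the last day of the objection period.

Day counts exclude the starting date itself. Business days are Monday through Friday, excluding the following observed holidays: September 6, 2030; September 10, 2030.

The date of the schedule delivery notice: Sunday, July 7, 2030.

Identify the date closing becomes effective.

August 30, 2030

Adding 51 calendar days to July 7, 2030 gives August 27, 2030, which is the last day of the objection period.
The date closing becomes effective: counting 3 business days from Tuesday, August 27, 2030 (Aug 28, Aug 29, Aug 30, skipping weekends) reaches Friday, August 30, 2030.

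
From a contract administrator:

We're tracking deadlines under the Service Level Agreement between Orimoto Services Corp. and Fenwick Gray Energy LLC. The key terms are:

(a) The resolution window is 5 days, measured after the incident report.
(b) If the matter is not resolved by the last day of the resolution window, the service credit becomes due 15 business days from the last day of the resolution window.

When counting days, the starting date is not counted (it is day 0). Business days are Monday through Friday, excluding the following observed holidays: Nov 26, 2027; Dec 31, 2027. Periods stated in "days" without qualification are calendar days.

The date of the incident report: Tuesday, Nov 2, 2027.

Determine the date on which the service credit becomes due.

The last day of the resolution window: Nov 2, 2027 + 5 days = Nov 7, 2027.
The date on which the service credit becomes due: 15 business days after Sunday, Nov 7, 2027, skipping weekends and the listed holiday on Nov 26 — Nov 8, Nov 9, Nov 10, Nov 11, …, Nov 24, Nov 25, Nov 29 — lands on Monday, Nov 29, 2027.

Nov 29, 2027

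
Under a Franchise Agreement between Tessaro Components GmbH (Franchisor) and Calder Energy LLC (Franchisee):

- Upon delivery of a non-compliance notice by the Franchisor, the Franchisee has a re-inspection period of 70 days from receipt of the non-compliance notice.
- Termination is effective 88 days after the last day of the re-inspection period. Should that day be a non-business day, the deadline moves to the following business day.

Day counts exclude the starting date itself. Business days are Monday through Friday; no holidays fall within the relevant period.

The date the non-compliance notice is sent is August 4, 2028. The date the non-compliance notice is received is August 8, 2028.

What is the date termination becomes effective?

January 15, 2029

The last day of the re-inspection period: 70 calendar days after August 8, 2028 is October 17, 2028.
The date termination becomes effective: 88 calendar days after October 17, 2028 is January 13, 2029. That falls on a Saturday, so it rolls to the next business day, Monday, January 15, 2029.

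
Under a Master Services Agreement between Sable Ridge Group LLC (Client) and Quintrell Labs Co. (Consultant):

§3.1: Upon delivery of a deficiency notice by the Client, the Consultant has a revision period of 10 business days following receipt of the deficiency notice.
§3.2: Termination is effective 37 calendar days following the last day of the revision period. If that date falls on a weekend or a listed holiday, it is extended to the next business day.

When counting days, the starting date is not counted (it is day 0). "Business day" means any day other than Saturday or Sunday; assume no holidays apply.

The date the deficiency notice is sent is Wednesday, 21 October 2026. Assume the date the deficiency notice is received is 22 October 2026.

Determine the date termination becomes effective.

The last day of the revision period: counting 10 business days from Thursday, 22 October 2026 (Oct 23, Oct 26, Oct 27, Oct 28, Oct 29, Oct 30, Nov 2, Nov 3, Nov 4, Nov 5, skipping weekends) reaches Thursday, 5 November 2026.
The date termination becomes effective: 37 calendar days after 5 November 2026 is 12 December 2026. That falls on a Saturday, so it rolls to the next business day, Monday, 14 December 2026.

14 December 2026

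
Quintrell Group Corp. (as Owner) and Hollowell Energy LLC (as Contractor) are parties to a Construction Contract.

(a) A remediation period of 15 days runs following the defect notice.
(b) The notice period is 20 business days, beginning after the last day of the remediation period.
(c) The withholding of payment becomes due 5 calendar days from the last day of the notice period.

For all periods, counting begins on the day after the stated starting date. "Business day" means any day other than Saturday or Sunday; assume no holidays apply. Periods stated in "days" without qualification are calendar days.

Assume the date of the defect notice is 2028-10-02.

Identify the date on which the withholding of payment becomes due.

2028-11-19

The last day of the remediation period: 2028-10-02 + 15 days = 2028-10-17.
From Tuesday, 2028-10-17, 20 business days (Oct 18, Oct 19, Oct 20, Oct 23, …, Nov 10, Nov 13, Nov 14, skipping weekends) brings us to Tuesday, 2028-11-14, which is the last day of the notice period.
The date on which the withholding of payment becomes due: 2028-11-14 + 5 days = 2028-11-19.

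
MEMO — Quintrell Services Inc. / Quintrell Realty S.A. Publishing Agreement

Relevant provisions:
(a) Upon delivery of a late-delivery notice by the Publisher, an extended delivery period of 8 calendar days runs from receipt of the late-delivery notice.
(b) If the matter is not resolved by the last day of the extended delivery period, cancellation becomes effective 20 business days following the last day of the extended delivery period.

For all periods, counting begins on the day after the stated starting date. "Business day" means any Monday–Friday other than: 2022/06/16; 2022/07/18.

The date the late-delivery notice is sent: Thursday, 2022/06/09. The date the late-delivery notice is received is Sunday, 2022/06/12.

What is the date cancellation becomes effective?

The last day of the extended delivery period: 8 calendar days after 2022/06/12 is 2022/06/20.
From Monday, 2022/06/20, 20 business days (Jun 21, Jun 22, Jun 23, Jun 24, …, Jul 14, Jul 15, Jul 19, skipping weekends and the listed holiday on Jul 18) brings us to Tuesday, 2022/07/19, which is the date cancellation becomes effective.

2022/07/19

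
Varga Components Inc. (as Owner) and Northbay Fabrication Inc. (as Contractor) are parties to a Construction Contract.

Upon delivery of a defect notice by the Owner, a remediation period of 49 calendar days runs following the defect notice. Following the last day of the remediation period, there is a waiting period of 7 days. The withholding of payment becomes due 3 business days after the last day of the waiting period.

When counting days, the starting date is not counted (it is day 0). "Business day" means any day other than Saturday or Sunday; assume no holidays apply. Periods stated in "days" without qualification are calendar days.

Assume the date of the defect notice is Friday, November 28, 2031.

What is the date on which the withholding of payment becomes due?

Adding 49 calendar days to November 28, 2031 gives January 16, 2032, which is the last day of the remediation period.
The last day of the waiting period: 7 calendar days after January 16, 2032 is January 23, 2032.
The date on which the withholding of payment becomes due: 3 business days after Friday, January 23, 2032, skipping weekends — Jan 26, Jan 27, Jan 28 — lands on Wednesday, January 28, 2032.

January 28, 2032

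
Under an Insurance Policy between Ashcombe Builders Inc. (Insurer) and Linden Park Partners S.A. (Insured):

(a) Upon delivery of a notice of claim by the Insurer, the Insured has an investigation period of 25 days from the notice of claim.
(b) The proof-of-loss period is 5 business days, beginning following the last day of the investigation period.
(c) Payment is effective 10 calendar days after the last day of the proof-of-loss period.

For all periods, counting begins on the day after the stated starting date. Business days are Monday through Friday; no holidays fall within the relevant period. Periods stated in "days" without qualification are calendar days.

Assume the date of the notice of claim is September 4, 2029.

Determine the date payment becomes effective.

The last day of the investigation period: 25 calendar days after September 4, 2029 is September 29, 2029.
The last day of the proof-of-loss period: 5 business days after Saturday, September 29, 2029, skipping weekends — Oct 1, Oct 2, Oct 3, Oct 4, Oct 5 — lands on Friday, October 5, 2029.
Adding 10 calendar days to October 5, 2029 gives October 15, 2029, which is the date payment becomes effective.

October 15, 2029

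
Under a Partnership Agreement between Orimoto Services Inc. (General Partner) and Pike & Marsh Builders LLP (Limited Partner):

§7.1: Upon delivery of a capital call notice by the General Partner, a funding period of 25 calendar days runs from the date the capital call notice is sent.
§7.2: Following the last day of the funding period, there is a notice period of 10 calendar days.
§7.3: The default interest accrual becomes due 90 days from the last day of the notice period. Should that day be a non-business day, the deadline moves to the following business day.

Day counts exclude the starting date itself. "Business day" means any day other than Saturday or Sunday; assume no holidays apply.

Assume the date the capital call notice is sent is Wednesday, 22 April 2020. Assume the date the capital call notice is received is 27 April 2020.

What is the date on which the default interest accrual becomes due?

25 August 2020

The last day of the funding period: 22 April 2020 + 25 days = 17 May 2020.
Adding 10 calendar days to 17 May 2020 gives 27 May 2020, which is the last day of the notice period.
Adding 90 calendar days to 27 May 2020 gives 25 August 2020, which is the date on which the default interest accrual becomes due. 25 August 2020 is a Tuesday, so no roll-forward applies.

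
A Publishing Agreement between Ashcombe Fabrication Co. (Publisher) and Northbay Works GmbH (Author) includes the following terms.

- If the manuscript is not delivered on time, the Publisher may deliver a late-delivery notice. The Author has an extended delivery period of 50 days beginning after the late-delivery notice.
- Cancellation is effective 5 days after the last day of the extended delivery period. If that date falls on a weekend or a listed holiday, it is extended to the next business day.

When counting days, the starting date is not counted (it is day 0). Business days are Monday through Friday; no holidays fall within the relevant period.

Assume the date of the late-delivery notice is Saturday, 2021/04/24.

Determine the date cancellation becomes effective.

2021/06/18

The last day of the extended delivery period: 50 calendar days after 2021/04/24 is 2021/06/13.
Adding 5 calendar days to 2021/06/13 gives 2021/06/18, which is the date cancellation becomes effective. 2021/06/18 is a Friday, so no roll-forward applies.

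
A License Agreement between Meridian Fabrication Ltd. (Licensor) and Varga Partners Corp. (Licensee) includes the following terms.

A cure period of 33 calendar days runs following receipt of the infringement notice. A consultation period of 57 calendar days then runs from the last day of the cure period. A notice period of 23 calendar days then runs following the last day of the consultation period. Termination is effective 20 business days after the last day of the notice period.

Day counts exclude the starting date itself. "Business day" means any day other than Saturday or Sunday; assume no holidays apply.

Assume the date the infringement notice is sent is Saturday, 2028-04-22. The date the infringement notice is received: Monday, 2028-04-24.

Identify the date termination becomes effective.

2028-09-12

The last day of the cure period: 2028-04-24 + 33 days = 2028-05-27.
The last day of the consultation period: 57 calendar days after 2028-05-27 is 2028-07-23.
The last day of the notice period: 2028-07-23 + 23 days = 2028-08-15.
The date termination becomes effective: 20 business days after Tuesday, 2028-08-15, skipping weekends — Aug 16, Aug 17, Aug 18, Aug 21, …, Sep 8, Sep 11, Sep 12 — lands on Tuesday, 2028-09-12.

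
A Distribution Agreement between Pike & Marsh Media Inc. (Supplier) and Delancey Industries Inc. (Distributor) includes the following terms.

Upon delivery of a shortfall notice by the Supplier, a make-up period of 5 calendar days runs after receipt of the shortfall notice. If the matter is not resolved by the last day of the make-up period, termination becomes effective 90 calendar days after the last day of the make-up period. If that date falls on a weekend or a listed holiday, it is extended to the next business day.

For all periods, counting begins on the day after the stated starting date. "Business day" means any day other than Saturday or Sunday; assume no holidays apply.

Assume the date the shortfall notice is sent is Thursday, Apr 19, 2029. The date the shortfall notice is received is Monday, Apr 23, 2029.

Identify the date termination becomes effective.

Jul 27, 2029

Adding 5 calendar days to Apr 23, 2029 gives Apr 28, 2029, which is the last day of the make-up period.
The date termination becomes effective: 90 calendar days after Apr 28, 2029 is Jul 27, 2029. Jul 27, 2029 is a Friday, so no roll-forward applies.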